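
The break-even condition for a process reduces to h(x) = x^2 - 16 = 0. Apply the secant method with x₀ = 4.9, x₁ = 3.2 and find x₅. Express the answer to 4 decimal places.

h(4.9) = 8.010000, h(3.2) = -5.760000
x₂ = 3.200000 − (-5.760000)·(3.200000 − 4.900000) / (-5.760000 − 8.010000) = 3.200000 − (9.792000)/(-13.770000) = 3.911111
h(3.911111) = -0.703210
x₃ = 3.911111 − (-0.703210)·(3.911111 − 3.200000) / (-0.703210 − (-5.760000)) = 3.911111 − (-0.500060)/(5.056790) = 4.010000
h(4.010000) = 0.080100
x₄ = 4.010000 − 0.080100·(4.010000 − 3.911111) / (0.080100 − (-0.703210)) = 4.010000 − (0.007921)/(0.783310) = 3.999888
h(3.999888) = -0.000898
x₅ = 3.999888 − (-0.000898)·(3.999888 − 4.010000) / (-0.000898 − 0.080100) = 3.999888 − (0.000009)/(-0.080998) = 4.000000

4.0000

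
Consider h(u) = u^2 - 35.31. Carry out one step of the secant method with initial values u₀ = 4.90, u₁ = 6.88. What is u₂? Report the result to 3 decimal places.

5.859

h(4.90) = -11.30000, h(6.88) = 12.02440
u₂ = 6.88000 − 12.02440·(6.88000 − 4.90000) / (12.02440 − (-11.30000)) = 6.88000 − (23.80831)/(23.32440) = 5.85925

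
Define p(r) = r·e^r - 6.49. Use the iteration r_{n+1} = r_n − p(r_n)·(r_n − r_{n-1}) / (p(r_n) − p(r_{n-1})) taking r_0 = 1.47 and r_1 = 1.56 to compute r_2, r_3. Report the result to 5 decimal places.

1.47844, 1.47891

p(1.47) = -0.0966243, p(1.56) = 0.9337611
r_2 = 1.5600000 − 0.9337611·(1.5600000 − 1.4700000) / (0.9337611 − (-0.0966243)) = 1.5600000 − (0.0840385)/(1.0303855) = 1.4784397
p(1.4784397) = -0.0054200
r_3 = 1.4784397 − (-0.0054200)·(1.4784397 − 1.5600000) / (-0.0054200 − 0.9337611) = 1.4784397 − (0.0004421)/(-0.9391811) = 1.4789104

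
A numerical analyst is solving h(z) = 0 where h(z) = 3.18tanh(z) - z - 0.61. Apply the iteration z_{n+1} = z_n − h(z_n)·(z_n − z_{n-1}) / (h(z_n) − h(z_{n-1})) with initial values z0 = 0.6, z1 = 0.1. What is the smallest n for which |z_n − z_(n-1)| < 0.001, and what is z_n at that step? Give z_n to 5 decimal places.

h(0.6) = 0.4978176, h(0.1) = -0.3930558
z2 = 0.1000000 − (-0.3930558)·(-0.5000000)/(-0.8908734) = 0.3206014;  |Δ| = 0.2206014
h(0.3206014) = 0.0553595
z3 = 0.3206014 − 0.0553595·(0.2206014)/(0.4484152) = 0.2933668;  |Δ| = 0.0272345
h(0.2933668) = 0.0036668
z4 = 0.2933668 − 0.0036668·(-0.0272345)/(-0.0516927) = 0.2914350;  |Δ| = 0.0019319
h(0.2914350) = -0.0000480
z5 = 0.2914350 − (-0.0000480)·(-0.0019319)/(-0.0037148) = 0.2914599;  |Δ| = 0.0000250
|z5 − z4| = 0.0000250 < 0.001

n = 5, z_n = 0.29146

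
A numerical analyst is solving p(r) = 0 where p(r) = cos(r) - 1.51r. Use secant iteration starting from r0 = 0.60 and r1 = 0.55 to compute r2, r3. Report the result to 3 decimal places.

0.561, 0.561

p(0.60) = -0.08066, p(0.55) = 0.02202
r2 = 0.55000 − 0.02202·(0.55000 − 0.60000) / (0.02202 − (-0.08066)) = 0.55000 − (-0.00110)/(0.10269) = 0.56072
p(0.56072) = 0.00018
r3 = 0.56072 − 0.00018·(0.56072 − 0.55000) / (0.00018 − 0.02202) = 0.56072 − (0.00000)/(-0.02185) = 0.56081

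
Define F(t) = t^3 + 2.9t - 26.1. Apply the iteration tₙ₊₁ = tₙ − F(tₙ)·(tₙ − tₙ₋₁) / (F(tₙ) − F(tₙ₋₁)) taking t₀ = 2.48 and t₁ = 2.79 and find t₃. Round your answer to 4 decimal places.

F(2.48) = -3.655008, F(2.79) = 3.708639
t₂ = 2.790000 − 3.708639·(2.790000 − 2.480000) / (3.708639 − (-3.655008)) = 2.790000 − (1.149678)/(7.363647) = 2.633871
F(2.633871) = -0.189880
t₃ = 2.633871 − (-0.189880)·(2.633871 − 2.790000) / (-0.189880 − 3.708639) = 2.633871 − (0.029646)/(-3.898519) = 2.641475

2.6415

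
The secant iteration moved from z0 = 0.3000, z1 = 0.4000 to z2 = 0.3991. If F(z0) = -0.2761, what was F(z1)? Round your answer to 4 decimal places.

0.0025

The secant line through (0.3000, -0.2761) and (0.4000, F(z1)) crosses zero at z2 = 0.3991.
So (0.3000, -0.2761), (0.4000, F(z1)), (0.3991, 0) are collinear:
F(z1) = -0.2761 · (0.4000 − 0.3991) / (0.3000 − 0.3991) = -0.2761 · (0.000900)/(-0.099100) = 0.002507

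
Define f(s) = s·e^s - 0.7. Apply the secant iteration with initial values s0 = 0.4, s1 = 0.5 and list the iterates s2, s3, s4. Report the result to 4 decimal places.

f(0.4) = -0.103270, f(0.5) = 0.124361
s2 = 0.500000 − 0.124361·(0.500000 − 0.400000) / (0.124361 − (-0.103270)) = 0.500000 − (0.012436)/(0.227631) = 0.445367
f(0.445367) = -0.004753
s3 = 0.445367 − (-0.004753)·(0.445367 − 0.500000) / (-0.004753 − 0.124361) = 0.445367 − (0.000260)/(-0.129114) = 0.447379
f(0.447379) = -0.000207
s4 = 0.447379 − (-0.000207)·(0.447379 − 0.445367) / (-0.000207 − (-0.004753)) = 0.447379 − (0.000000)/(0.004546) = 0.447470

0.4454, 0.4474, 0.4475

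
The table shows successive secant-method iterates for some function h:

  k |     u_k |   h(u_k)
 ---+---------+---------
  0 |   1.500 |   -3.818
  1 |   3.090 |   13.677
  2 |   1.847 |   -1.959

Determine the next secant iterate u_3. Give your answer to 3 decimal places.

u_3 = 1.847 − (-1.959)·(1.847 − 3.090) / (-1.959 − 13.677)
   = 1.847 − (2.43504)/(-15.63600) = 2.00273

2.003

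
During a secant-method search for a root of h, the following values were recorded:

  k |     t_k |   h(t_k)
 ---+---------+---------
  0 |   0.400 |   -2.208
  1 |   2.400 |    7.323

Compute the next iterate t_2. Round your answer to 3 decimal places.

t_2 = 2.400 − 7.323·(2.400 − 0.400) / (7.323 − (-2.208))
   = 2.400 − (14.64600)/(9.53100) = 0.86333

0.863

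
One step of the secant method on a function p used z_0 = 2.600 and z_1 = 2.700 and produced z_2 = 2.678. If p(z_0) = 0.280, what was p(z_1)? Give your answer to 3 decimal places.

-0.079

The secant line through (2.600, 0.280) and (2.700, p(z_1)) crosses zero at z_2 = 2.678.
So (2.600, 0.280), (2.700, p(z_1)), (2.678, 0) are collinear:
p(z_1) = 0.280 · (2.700 − 2.678) / (2.600 − 2.678) = 0.280 · (0.02200)/(-0.07800) = -0.07897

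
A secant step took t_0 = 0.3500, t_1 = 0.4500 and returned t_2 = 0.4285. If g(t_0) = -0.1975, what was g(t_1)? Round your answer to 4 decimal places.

The secant line through (0.3500, -0.1975) and (0.4500, g(t_1)) crosses zero at t_2 = 0.4285.
So (0.3500, -0.1975), (0.4500, g(t_1)), (0.4285, 0) are collinear:
g(t_1) = -0.1975 · (0.4500 − 0.4285) / (0.3500 − 0.4285) = -0.1975 · (0.021500)/(-0.078500) = 0.054092

0.0541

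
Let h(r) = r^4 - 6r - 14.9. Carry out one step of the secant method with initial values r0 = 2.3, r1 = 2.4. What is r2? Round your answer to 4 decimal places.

h(2.3) = -0.715900, h(2.4) = 3.877600
r2 = 2.400000 − 3.877600·(2.400000 − 2.300000) / (3.877600 − (-0.715900)) = 2.400000 − (0.387760)/(4.593500) = 2.315585

2.3156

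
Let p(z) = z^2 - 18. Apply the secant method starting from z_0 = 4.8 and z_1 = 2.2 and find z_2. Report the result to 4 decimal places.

p(4.8) = 5.040000, p(2.2) = -13.160000
z_2 = 2.200000 − (-13.160000)·(2.200000 − 4.800000) / (-13.160000 − 5.040000) = 2.200000 − (34.216000)/(-18.200000) = 4.080000

4.0800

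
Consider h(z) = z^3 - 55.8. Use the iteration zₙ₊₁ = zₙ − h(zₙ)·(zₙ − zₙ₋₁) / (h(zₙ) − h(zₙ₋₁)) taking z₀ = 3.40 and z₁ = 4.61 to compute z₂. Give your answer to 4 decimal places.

3.7402

h(3.40) = -16.496000, h(4.61) = 42.172181
z₂ = 4.610000 − 42.172181·(4.610000 − 3.400000) / (42.172181 − (-16.496000)) = 4.610000 − (51.028339)/(58.668181) = 3.740221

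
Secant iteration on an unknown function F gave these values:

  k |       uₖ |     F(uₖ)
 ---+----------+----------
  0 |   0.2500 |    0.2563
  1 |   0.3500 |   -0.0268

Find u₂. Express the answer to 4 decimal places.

u₂ = 0.3500 − (-0.0268)·(0.3500 − 0.2500) / (-0.0268 − 0.2563)
   = 0.3500 − (-0.002680)/(-0.283100) = 0.340533

0.3405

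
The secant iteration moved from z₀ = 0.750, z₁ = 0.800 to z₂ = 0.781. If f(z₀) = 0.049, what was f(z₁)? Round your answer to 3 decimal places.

-0.030

The secant line through (0.750, 0.049) and (0.800, f(z₁)) crosses zero at z₂ = 0.781.
So (0.750, 0.049), (0.800, f(z₁)), (0.781, 0) are collinear:
f(z₁) = 0.049 · (0.800 − 0.781) / (0.750 − 0.781) = 0.049 · (0.01900)/(-0.03100) = -0.03003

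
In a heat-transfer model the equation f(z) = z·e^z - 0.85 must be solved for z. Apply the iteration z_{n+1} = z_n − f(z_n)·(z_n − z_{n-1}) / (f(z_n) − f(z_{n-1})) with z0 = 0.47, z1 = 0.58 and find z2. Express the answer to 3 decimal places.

f(0.47) = -0.09800, f(0.58) = 0.18590
z2 = 0.58000 − 0.18590·(0.58000 − 0.47000) / (0.18590 − (-0.09800)) = 0.58000 − (0.02045)/(0.28391) = 0.50797

0.508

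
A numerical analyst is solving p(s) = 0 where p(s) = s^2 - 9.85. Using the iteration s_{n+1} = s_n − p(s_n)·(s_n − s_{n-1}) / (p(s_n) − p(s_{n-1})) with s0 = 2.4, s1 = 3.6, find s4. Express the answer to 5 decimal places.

p(2.4) = -4.0900000, p(3.6) = 3.1100000
s2 = 3.6000000 − 3.1100000·(3.6000000 − 2.4000000) / (3.1100000 − (-4.0900000)) = 3.6000000 − (3.7320000)/(7.2000000) = 3.0816667
p(3.0816667) = -0.3533306
s3 = 3.0816667 − (-0.3533306)·(3.0816667 − 3.6000000) / (-0.3533306 − 3.1100000) = 3.0816667 − (0.1831430)/(-3.4633306) = 3.1345473
p(3.1345473) = -0.0246134
s4 = 3.1345473 − (-0.0246134)·(3.1345473 − 3.0816667) / (-0.0246134 − (-0.3533306)) = 3.1345473 − (-0.0013016)/(0.3287171) = 3.1385068

3.13851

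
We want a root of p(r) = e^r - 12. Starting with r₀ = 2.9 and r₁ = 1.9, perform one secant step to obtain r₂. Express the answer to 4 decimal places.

2.3626

p(2.9) = 6.174145, p(1.9) = -5.314106
r₂ = 1.900000 − (-5.314106)·(1.900000 − 2.900000) / (-5.314106 − 6.174145) = 1.900000 − (5.314106)/(-11.488251) = 2.362569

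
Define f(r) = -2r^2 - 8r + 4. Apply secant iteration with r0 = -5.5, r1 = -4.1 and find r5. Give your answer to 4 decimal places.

f(-5.5) = -12.500000, f(-4.1) = 3.180000
r2 = -4.100000 − 3.180000·(-4.100000 − (-5.500000)) / (3.180000 − (-12.500000)) = -4.100000 − (4.452000)/(15.680000) = -4.383929
f(-4.383929) = 0.633769
r3 = -4.383929 − 0.633769·(-4.383929 − (-4.100000)) / (0.633769 − 3.180000) = -4.383929 − (-0.179945)/(-2.546231) = -4.454600
f(-4.454600) = -0.050120
r4 = -4.454600 − (-0.050120)·(-4.454600 − (-4.383929)) / (-0.050120 − 0.633769) = -4.454600 − (0.003542)/(-0.683889) = -4.449421
f(-4.449421) = 0.000678
r5 = -4.449421 − 0.000678·(-4.449421 − (-4.454600)) / (0.000678 − (-0.050120)) = -4.449421 − (0.000004)/(0.050798) = -4.449490

-4.4495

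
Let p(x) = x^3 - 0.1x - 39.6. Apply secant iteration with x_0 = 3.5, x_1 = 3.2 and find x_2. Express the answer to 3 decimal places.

p(3.5) = 2.92500, p(3.2) = -7.15200
x_2 = 3.20000 − (-7.15200)·(3.20000 − 3.50000) / (-7.15200 − 2.92500) = 3.20000 − (2.14560)/(-10.07700) = 3.41292

3.413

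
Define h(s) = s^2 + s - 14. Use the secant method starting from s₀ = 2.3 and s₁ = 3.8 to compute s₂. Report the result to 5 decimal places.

h(2.3) = -6.4100000, h(3.8) = 4.2400000
s₂ = 3.8000000 − 4.2400000·(3.8000000 − 2.3000000) / (4.2400000 − (-6.4100000)) = 3.8000000 − (6.3600000)/(10.6500000) = 3.2028169

3.20282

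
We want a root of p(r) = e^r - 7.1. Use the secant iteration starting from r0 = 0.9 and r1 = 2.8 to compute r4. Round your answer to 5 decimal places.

1.99888

p(0.9) = -4.6403969, p(2.8) = 9.3446468
r2 = 2.8000000 − 9.3446468·(2.8000000 − 0.9000000) / (9.3446468 − (-4.6403969)) = 2.8000000 − (17.7548289)/(13.9850437) = 1.5304417
p(1.5304417) = -2.4797831
r3 = 1.5304417 − (-2.4797831)·(1.5304417 − 2.8000000) / (-2.4797831 − 9.3446468) = 1.5304417 − (3.1482293)/(-11.8244299) = 1.7966895
p(1.7966895) = -1.0703466
r4 = 1.7966895 − (-1.0703466)·(1.7966895 − 1.5304417) / (-1.0703466 − (-2.4797831)) = 1.7966895 − (-0.2849775)/(1.4094365) = 1.9988820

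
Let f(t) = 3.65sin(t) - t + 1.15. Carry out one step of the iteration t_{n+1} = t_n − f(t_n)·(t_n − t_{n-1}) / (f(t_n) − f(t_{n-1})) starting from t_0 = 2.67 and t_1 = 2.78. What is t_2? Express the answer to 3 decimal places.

2.702

f(2.67) = 0.13822, f(2.78) = -0.33876
t_2 = 2.78000 − (-0.33876)·(2.78000 − 2.67000) / (-0.33876 − 0.13822) = 2.78000 − (-0.03726)/(-0.47698) = 2.70188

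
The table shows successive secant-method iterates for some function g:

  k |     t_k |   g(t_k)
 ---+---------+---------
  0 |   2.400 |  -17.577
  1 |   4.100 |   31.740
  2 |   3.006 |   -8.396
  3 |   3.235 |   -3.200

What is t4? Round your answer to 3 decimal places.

3.376

t4 = 3.235 − (-3.200)·(3.235 − 3.006) / (-3.200 − (-8.396))
   = 3.235 − (-0.73280)/(5.19600) = 3.37603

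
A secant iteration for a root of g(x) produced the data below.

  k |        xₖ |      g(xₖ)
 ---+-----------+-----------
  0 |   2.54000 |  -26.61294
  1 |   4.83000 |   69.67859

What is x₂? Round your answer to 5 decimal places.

3.17291

x₂ = 4.83000 − 69.67859·(4.83000 − 2.54000) / (69.67859 − (-26.61294))
   = 4.83000 − (159.5639711)/(96.2915300) = 3.1729075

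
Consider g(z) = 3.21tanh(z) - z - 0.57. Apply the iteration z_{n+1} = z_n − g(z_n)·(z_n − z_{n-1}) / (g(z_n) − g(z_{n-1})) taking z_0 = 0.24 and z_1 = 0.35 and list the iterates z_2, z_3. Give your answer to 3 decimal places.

0.268, 0.267

g(0.24) = -0.05406, g(0.35) = 0.15977
z_2 = 0.35000 − 0.15977·(0.35000 − 0.24000) / (0.15977 − (-0.05406)) = 0.35000 − (0.01757)/(0.21382) = 0.26781
g(0.26781) = 0.00188
z_3 = 0.26781 − 0.00188·(0.26781 − 0.35000) / (0.00188 − 0.15977) = 0.26781 − (-0.00015)/(-0.15788) = 0.26683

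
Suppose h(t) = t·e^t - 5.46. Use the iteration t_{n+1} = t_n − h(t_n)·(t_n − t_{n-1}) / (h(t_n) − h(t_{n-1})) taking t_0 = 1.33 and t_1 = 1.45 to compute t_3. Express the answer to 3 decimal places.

1.377

h(1.33) = -0.43121, h(1.45) = 0.72152
t_2 = 1.45000 − 0.72152·(1.45000 − 1.33000) / (0.72152 − (-0.43121)) = 1.45000 − (0.08658)/(1.15273) = 1.37489
h(1.37489) = -0.02281
t_3 = 1.37489 − (-0.02281)·(1.37489 − 1.45000) / (-0.02281 − 0.72152) = 1.37489 − (0.00171)/(-0.74432) = 1.37719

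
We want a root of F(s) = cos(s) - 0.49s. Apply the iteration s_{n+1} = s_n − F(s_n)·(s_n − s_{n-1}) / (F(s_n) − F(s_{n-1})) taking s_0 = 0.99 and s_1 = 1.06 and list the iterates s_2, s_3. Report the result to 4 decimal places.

1.0373, 1.0375

F(0.99) = 0.063590, F(1.06) = -0.030528
s_2 = 1.060000 − (-0.030528)·(1.060000 − 0.990000) / (-0.030528 − 0.063590) = 1.060000 − (-0.002137)/(-0.094118) = 1.037295
F(1.037295) = 0.000277
s_3 = 1.037295 − 0.000277·(1.037295 − 1.060000) / (0.000277 − (-0.030528)) = 1.037295 − (-0.000006)/(0.030805) = 1.037499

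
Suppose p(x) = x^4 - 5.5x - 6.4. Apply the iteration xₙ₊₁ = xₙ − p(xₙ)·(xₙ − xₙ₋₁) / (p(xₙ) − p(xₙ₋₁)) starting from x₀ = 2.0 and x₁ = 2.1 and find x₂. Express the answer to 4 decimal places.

p(2.0) = -1.400000, p(2.1) = 1.498100
x₂ = 2.100000 − 1.498100·(2.100000 − 2.000000) / (1.498100 − (-1.400000)) = 2.100000 − (0.149810)/(2.898100) = 2.048308

2.0483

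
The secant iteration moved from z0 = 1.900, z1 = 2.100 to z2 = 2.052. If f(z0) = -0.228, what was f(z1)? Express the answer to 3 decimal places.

The secant line through (1.900, -0.228) and (2.100, f(z1)) crosses zero at z2 = 2.052.
So (1.900, -0.228), (2.100, f(z1)), (2.052, 0) are collinear:
f(z1) = -0.228 · (2.100 − 2.052) / (1.900 − 2.052) = -0.228 · (0.04800)/(-0.15200) = 0.07200

0.072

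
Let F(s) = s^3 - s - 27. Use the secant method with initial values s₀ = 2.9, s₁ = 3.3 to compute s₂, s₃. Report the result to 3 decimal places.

3.098, 3.110

F(2.9) = -5.51100, F(3.3) = 5.63700
s₂ = 3.30000 − 5.63700·(3.30000 − 2.90000) / (5.63700 − (-5.51100)) = 3.30000 − (2.25480)/(11.14800) = 3.09774
F(3.09774) = -0.37186
s₃ = 3.09774 − (-0.37186)·(3.09774 − 3.30000) / (-0.37186 − 5.63700) = 3.09774 − (0.07521)/(-6.00886) = 3.11026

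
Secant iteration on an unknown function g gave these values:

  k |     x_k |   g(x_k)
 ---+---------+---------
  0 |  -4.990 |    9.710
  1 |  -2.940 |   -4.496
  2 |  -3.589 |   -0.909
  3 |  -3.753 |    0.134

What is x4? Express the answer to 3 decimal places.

x4 = -3.753 − 0.134·(-3.753 − (-3.589)) / (0.134 − (-0.909))
   = -3.753 − (-0.02198)/(1.04300) = -3.73193

-3.732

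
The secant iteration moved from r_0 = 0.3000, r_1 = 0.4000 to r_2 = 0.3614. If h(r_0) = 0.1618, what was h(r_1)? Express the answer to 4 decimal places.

-0.1017

The secant line through (0.3000, 0.1618) and (0.4000, h(r_1)) crosses zero at r_2 = 0.3614.
So (0.3000, 0.1618), (0.4000, h(r_1)), (0.3614, 0) are collinear:
h(r_1) = 0.1618 · (0.4000 − 0.3614) / (0.3000 − 0.3614) = 0.1618 · (0.038600)/(-0.061400) = -0.101718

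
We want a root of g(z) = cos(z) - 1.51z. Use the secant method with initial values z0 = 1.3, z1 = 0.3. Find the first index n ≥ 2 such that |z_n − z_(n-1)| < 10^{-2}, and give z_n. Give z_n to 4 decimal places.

n = 4, z_n = 0.5608

g(1.3) = -1.695501, g(0.3) = 0.502336
z2 = 0.300000 − 0.502336·(-1.000000)/(2.197838) = 0.528559;  |Δ| = 0.228559
g(0.528559) = 0.065410
z3 = 0.528559 − 0.065410·(0.228559)/(-0.436927) = 0.562776;  |Δ| = 0.034216
g(0.562776) = -0.004014
z4 = 0.562776 − (-0.004014)·(0.034216)/(-0.069424) = 0.560797;  |Δ| = 0.001978
|z4 − z3| = 0.001978 < 10^{-2}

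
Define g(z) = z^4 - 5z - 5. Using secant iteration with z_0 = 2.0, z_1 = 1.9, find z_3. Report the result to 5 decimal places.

g(2.0) = 1.0000000, g(1.9) = -1.4679000
z_2 = 1.9000000 − (-1.4679000)·(1.9000000 − 2.0000000) / (-1.4679000 − 1.0000000) = 1.9000000 − (0.1467900)/(-2.4679000) = 1.9594797
g(1.9594797) = -0.0551717
z_3 = 1.9594797 − (-0.0551717)·(1.9594797 − 1.9000000) / (-0.0551717 − (-1.4679000)) = 1.9594797 − (-0.0032816)/(1.4127283) = 1.9618026

1.96180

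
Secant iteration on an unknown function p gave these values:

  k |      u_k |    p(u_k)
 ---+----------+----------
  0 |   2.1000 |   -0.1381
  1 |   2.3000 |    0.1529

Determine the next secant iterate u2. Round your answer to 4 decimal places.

2.1949

u2 = 2.3000 − 0.1529·(2.3000 − 2.1000) / (0.1529 − (-0.1381))
   = 2.3000 − (0.030580)/(0.291000) = 2.194914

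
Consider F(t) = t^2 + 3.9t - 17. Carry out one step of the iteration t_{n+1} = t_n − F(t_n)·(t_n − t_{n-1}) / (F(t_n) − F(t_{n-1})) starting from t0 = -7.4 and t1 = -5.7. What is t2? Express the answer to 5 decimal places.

-6.43261

F(-7.4) = 8.9000000, F(-5.7) = -6.7400000
t2 = -5.7000000 − (-6.7400000)·(-5.7000000 − (-7.4000000)) / (-6.7400000 − 8.9000000) = -5.7000000 − (-11.4580000)/(-15.6400000) = -6.4326087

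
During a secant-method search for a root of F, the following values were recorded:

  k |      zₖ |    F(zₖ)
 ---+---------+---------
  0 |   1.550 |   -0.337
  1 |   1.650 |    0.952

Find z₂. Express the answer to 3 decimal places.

z₂ = 1.650 − 0.952·(1.650 − 1.550) / (0.952 − (-0.337))
   = 1.650 − (0.09520)/(1.28900) = 1.57614

1.576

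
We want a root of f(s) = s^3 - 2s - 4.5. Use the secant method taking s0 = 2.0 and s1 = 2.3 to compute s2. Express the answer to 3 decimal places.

2.042

f(2.0) = -0.50000, f(2.3) = 3.06700
s2 = 2.30000 − 3.06700·(2.30000 − 2.00000) / (3.06700 − (-0.50000)) = 2.30000 − (0.92010)/(3.56700) = 2.04205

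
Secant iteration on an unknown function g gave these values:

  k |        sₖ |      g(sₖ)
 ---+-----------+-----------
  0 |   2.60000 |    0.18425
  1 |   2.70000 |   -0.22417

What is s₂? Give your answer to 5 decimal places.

s₂ = 2.70000 − (-0.22417)·(2.70000 − 2.60000) / (-0.22417 − 0.18425)
   = 2.70000 − (-0.0224170)/(-0.4084200) = 2.6451129

2.64511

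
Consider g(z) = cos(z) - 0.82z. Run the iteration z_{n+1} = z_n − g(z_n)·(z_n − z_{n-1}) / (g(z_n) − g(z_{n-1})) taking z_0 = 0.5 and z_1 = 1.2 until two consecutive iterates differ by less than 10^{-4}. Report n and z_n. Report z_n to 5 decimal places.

n = 5, z_n = 0.82632

g(0.5) = 0.4675826, g(1.2) = -0.6216422
z_2 = 1.2000000 − (-0.6216422)·(0.7000000)/(-1.0892248) = 0.8004961;  |Δ| = 0.3995039
g(0.8004961) = 0.0399440
z_3 = 0.8004961 − 0.0399440·(-0.3995039)/(0.6615862) = 0.8246166;  |Δ| = 0.0241205
g(0.8246166) = 0.0026530
z_4 = 0.8246166 − 0.0026530·(0.0241205)/(-0.0372910) = 0.8263326;  |Δ| = 0.0017160
g(0.8263326) = -0.0000152
z_5 = 0.8263326 − (-0.0000152)·(0.0017160)/(-0.0026682) = 0.8263228;  |Δ| = 0.0000098
|z_5 − z_4| = 0.0000098 < 10^{-4}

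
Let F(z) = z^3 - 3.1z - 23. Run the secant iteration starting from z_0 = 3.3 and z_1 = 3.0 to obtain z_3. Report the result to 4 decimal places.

F(3.3) = 2.707000, F(3.0) = -5.300000
z_2 = 3.000000 − (-5.300000)·(3.000000 − 3.300000) / (-5.300000 − 2.707000) = 3.000000 − (1.590000)/(-8.007000) = 3.198576
F(3.198576) = -0.191305
z_3 = 3.198576 − (-0.191305)·(3.198576 − 3.000000) / (-0.191305 − (-5.300000)) = 3.198576 − (-0.037989)/(5.108695) = 3.206012

3.2060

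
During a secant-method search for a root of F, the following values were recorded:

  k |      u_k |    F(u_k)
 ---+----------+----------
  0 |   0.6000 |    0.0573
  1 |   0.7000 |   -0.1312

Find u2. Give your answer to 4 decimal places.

0.6304

u2 = 0.7000 − (-0.1312)·(0.7000 − 0.6000) / (-0.1312 − 0.0573)
   = 0.7000 − (-0.013120)/(-0.188500) = 0.630398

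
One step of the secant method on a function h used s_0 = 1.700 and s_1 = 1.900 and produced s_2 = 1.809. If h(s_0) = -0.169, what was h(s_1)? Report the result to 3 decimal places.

0.141

The secant line through (1.700, -0.169) and (1.900, h(s_1)) crosses zero at s_2 = 1.809.
So (1.700, -0.169), (1.900, h(s_1)), (1.809, 0) are collinear:
h(s_1) = -0.169 · (1.900 − 1.809) / (1.700 − 1.809) = -0.169 · (0.09100)/(-0.10900) = 0.14109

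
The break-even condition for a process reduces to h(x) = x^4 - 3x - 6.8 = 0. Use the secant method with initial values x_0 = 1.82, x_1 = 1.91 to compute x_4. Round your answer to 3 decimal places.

h(1.82) = -1.28801, h(1.91) = 0.77863
x_2 = 1.91000 − 0.77863·(1.91000 − 1.82000) / (0.77863 − (-1.28801)) = 1.91000 − (0.07008)/(2.06664) = 1.87609
h(1.87609) = -0.03985
x_3 = 1.87609 − (-0.03985)·(1.87609 − 1.91000) / (-0.03985 − 0.77863) = 1.87609 − (0.00135)/(-0.81849) = 1.87774
h(1.87774) = -0.00114
x_4 = 1.87774 − (-0.00114)·(1.87774 − 1.87609) / (-0.00114 − (-0.03985)) = 1.87774 − (0.00000)/(0.03872) = 1.87779

1.878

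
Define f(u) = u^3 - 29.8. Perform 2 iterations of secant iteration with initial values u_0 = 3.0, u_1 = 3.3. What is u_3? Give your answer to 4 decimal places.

f(3.0) = -2.800000, f(3.3) = 6.137000
u_2 = 3.300000 − 6.137000·(3.300000 − 3.000000) / (6.137000 − (-2.800000)) = 3.300000 − (1.841100)/(8.937000) = 3.093991
f(3.093991) = -0.181896
u_3 = 3.093991 − (-0.181896)·(3.093991 − 3.300000) / (-0.181896 − 6.137000) = 3.093991 − (0.037472)/(-6.318896) = 3.099921

3.0999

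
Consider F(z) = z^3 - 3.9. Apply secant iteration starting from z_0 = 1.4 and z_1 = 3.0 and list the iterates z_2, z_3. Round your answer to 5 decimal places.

1.47625, 1.52000

F(1.4) = -1.1560000, F(3.0) = 23.1000000
z_2 = 3.0000000 − 23.1000000·(3.0000000 − 1.4000000) / (23.1000000 − (-1.1560000)) = 3.0000000 − (36.9600000)/(24.2560000) = 1.4762533
F(1.4762533) = -0.6827661
z_3 = 1.4762533 − (-0.6827661)·(1.4762533 − 3.0000000) / (-0.6827661 − 23.1000000) = 1.4762533 − (1.0403625)/(-23.7827661) = 1.5199977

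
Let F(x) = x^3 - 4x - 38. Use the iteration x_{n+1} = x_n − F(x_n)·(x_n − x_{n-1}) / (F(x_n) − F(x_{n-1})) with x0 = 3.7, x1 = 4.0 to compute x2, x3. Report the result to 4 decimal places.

3.7530, 3.7567

F(3.7) = -2.147000, F(4.0) = 10.000000
x2 = 4.000000 − 10.000000·(4.000000 − 3.700000) / (10.000000 − (-2.147000)) = 4.000000 − (3.000000)/(12.147000) = 3.753025
F(3.753025) = -0.149988
x3 = 3.753025 − (-0.149988)·(3.753025 − 4.000000) / (-0.149988 − 10.000000) = 3.753025 − (0.037043)/(-10.149988) = 3.756675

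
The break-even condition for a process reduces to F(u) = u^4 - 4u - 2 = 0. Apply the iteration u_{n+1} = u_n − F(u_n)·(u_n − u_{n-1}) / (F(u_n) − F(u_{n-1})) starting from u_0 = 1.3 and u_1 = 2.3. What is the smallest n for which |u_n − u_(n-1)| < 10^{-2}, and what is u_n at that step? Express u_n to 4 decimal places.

F(1.3) = -4.343900, F(2.3) = 16.784100
u_2 = 2.300000 − 16.784100·(1.000000)/(21.128000) = 1.505599;  |Δ| = 0.794401
F(1.505599) = -2.883883
u_3 = 1.505599 − (-2.883883)·(-0.794401)/(-19.667983) = 1.622081;  |Δ| = 0.116482
F(1.622081) = -1.565393
u_4 = 1.622081 − (-1.565393)·(0.116482)/(1.318491) = 1.760375;  |Δ| = 0.138294
F(1.760375) = 0.561806
u_5 = 1.760375 − 0.561806·(0.138294)/(2.127198) = 1.723851;  |Δ| = 0.036524
F(1.723851) = -0.064633
u_6 = 1.723851 − (-0.064633)·(-0.036524)/(-0.626438) = 1.727619;  |Δ| = 0.003768
|u_6 − u_5| = 0.003768 < 10^{-2}

n = 6, u_n = 1.7276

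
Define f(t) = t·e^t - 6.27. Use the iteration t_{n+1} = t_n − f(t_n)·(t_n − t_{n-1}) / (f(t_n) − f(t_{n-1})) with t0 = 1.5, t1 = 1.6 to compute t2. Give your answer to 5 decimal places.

f(1.5) = 0.4525336, f(1.6) = 1.6548519
t2 = 1.6000000 − 1.6548519·(1.6000000 − 1.5000000) / (1.6548519 − 0.4525336) = 1.6000000 − (0.1654852)/(1.2023183) = 1.4623616

1.46236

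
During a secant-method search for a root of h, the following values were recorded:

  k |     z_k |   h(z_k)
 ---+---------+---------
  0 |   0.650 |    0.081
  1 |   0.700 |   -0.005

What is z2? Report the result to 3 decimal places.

0.697

z2 = 0.700 − (-0.005)·(0.700 − 0.650) / (-0.005 − 0.081)
   = 0.700 − (-0.00025)/(-0.08600) = 0.69709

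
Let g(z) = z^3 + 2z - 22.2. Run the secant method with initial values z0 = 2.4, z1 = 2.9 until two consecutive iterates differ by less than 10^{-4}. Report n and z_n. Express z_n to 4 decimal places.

g(2.4) = -3.576000, g(2.9) = 7.989000
z2 = 2.900000 − 7.989000·(0.500000)/(11.565000) = 2.554604;  |Δ| = 0.345396
g(2.554604) = -0.419433
z3 = 2.554604 − (-0.419433)·(-0.345396)/(-8.408433) = 2.571834;  |Δ| = 0.017229
g(2.571834) = -0.045382
z4 = 2.571834 − (-0.045382)·(0.017229)/(0.374052) = 2.573924;  |Δ| = 0.002090
g(2.573924) = 0.000311
z5 = 2.573924 − 0.000311·(0.002090)/(0.045693) = 2.573910;  |Δ| = 0.000014
|z5 − z4| = 0.000014 < 10^{-4}

n = 5, z_n = 2.5739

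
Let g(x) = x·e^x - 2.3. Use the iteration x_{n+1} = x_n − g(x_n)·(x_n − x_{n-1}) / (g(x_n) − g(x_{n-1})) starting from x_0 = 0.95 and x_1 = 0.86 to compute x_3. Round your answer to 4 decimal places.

0.9183

g(0.95) = 0.156424, g(0.86) = -0.267682
x_2 = 0.860000 − (-0.267682)·(0.860000 − 0.950000) / (-0.267682 − 0.156424) = 0.860000 − (0.024091)/(-0.424106) = 0.916805
g(0.916805) = -0.006808
x_3 = 0.916805 − (-0.006808)·(0.916805 − 0.860000) / (-0.006808 − (-0.267682)) = 0.916805 − (-0.000387)/(0.260874) = 0.918288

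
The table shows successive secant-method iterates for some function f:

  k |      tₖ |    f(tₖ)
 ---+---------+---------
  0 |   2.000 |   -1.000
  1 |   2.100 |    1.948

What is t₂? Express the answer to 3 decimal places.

2.034

t₂ = 2.100 − 1.948·(2.100 − 2.000) / (1.948 − (-1.000))
   = 2.100 − (0.19480)/(2.94800) = 2.03392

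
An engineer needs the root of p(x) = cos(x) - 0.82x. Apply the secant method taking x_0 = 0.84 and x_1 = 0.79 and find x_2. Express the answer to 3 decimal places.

p(0.84) = -0.02134, p(0.79) = 0.05605
x_2 = 0.79000 − 0.05605·(0.79000 − 0.84000) / (0.05605 − (-0.02134)) = 0.79000 − (-0.00280)/(0.07738) = 0.82621

0.826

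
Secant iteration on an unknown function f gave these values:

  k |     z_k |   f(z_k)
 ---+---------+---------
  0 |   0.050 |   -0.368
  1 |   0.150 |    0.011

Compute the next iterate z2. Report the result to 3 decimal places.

0.147

z2 = 0.150 − 0.011·(0.150 − 0.050) / (0.011 − (-0.368))
   = 0.150 − (0.00110)/(0.37900) = 0.14710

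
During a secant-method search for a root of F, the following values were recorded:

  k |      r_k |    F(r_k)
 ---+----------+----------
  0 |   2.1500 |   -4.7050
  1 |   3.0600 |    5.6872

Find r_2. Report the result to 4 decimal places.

2.5620

r_2 = 3.0600 − 5.6872·(3.0600 − 2.1500) / (5.6872 − (-4.7050))
   = 3.0600 − (5.175352)/(10.392200) = 2.561996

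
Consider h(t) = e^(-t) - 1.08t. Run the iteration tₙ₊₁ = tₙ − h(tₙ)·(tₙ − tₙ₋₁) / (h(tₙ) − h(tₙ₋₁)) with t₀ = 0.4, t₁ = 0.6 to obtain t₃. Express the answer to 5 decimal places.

h(0.4) = 0.2383200, h(0.6) = -0.0991884
t₂ = 0.6000000 − (-0.0991884)·(0.6000000 − 0.4000000) / (-0.0991884 − 0.2383200) = 0.6000000 − (-0.0198377)/(-0.3375084) = 0.5412232
h(0.5412232) = -0.0024851
t₃ = 0.5412232 − (-0.0024851)·(0.5412232 − 0.6000000) / (-0.0024851 − (-0.0991884)) = 0.5412232 − (0.0001461)/(0.0967032) = 0.5397127

0.53971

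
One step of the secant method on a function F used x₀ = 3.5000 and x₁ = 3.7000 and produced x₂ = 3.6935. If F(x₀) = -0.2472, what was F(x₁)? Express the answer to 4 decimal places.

The secant line through (3.5000, -0.2472) and (3.7000, F(x₁)) crosses zero at x₂ = 3.6935.
So (3.5000, -0.2472), (3.7000, F(x₁)), (3.6935, 0) are collinear:
F(x₁) = -0.2472 · (3.7000 − 3.6935) / (3.5000 − 3.6935) = -0.2472 · (0.006500)/(-0.193500) = 0.008304

0.0083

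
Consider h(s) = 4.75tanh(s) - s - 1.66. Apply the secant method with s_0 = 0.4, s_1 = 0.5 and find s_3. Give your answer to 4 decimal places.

h(0.4) = -0.255242, h(0.5) = 0.035056
s_2 = 0.500000 − 0.035056·(0.500000 − 0.400000) / (0.035056 − (-0.255242)) = 0.500000 − (0.003506)/(0.290299) = 0.487924
h(0.487924) = 0.001770
s_3 = 0.487924 − 0.001770·(0.487924 − 0.500000) / (0.001770 − 0.035056) = 0.487924 − (-0.000021)/(-0.033286) = 0.487282

0.4873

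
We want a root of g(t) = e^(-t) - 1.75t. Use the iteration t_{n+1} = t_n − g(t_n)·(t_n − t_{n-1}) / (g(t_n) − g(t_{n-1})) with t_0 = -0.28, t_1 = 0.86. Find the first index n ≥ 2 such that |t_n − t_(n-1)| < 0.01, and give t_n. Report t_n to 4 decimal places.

g(-0.28) = 1.813130, g(0.86) = -1.081838
t_2 = 0.860000 − (-1.081838)·(1.140000)/(-2.894968) = 0.433987;  |Δ| = 0.426013
g(0.433987) = -0.111555
t_3 = 0.433987 − (-0.111555)·(-0.426013)/(0.970282) = 0.385007;  |Δ| = 0.048980
g(0.385007) = 0.006684
t_4 = 0.385007 − 0.006684·(-0.048980)/(0.118239) = 0.387776;  |Δ| = 0.002769
|t_4 − t_3| = 0.002769 < 0.01

n = 4, t_n = 0.3878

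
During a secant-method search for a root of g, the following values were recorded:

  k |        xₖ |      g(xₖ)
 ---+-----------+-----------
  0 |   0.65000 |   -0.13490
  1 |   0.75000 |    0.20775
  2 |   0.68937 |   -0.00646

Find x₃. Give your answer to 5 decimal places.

x₃ = 0.68937 − (-0.00646)·(0.68937 − 0.75000) / (-0.00646 − 0.20775)
   = 0.68937 − (0.0003917)/(-0.2142100) = 0.6911984

0.69120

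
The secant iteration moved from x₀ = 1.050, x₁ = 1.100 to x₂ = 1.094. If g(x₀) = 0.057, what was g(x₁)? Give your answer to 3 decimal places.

-0.008

The secant line through (1.050, 0.057) and (1.100, g(x₁)) crosses zero at x₂ = 1.094.
So (1.050, 0.057), (1.100, g(x₁)), (1.094, 0) are collinear:
g(x₁) = 0.057 · (1.100 − 1.094) / (1.050 − 1.094) = 0.057 · (0.00600)/(-0.04400) = -0.00777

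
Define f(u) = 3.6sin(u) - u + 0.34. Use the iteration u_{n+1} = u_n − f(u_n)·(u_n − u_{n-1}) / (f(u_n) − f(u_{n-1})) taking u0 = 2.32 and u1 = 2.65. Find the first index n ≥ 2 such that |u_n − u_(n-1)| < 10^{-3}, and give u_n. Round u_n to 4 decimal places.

f(2.32) = 0.656033, f(2.65) = -0.610690
u2 = 2.650000 − (-0.610690)·(0.330000)/(-1.266723) = 2.490906;  |Δ| = 0.159094
f(2.490906) = 0.029731
u3 = 2.490906 − 0.029731·(-0.159094)/(0.640421) = 2.498292;  |Δ| = 0.007386
f(2.498292) = 0.001130
u4 = 2.498292 − 0.001130·(0.007386)/(-0.028601) = 2.498584;  |Δ| = 0.000292
|u4 − u3| = 0.000292 < 10^{-3}

n = 4, u_n = 2.4986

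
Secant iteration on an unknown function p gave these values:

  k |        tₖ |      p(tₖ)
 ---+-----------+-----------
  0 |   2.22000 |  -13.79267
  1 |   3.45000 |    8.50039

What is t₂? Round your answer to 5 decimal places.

t₂ = 3.45000 − 8.50039·(3.45000 − 2.22000) / (8.50039 − (-13.79267))
   = 3.45000 − (10.4554797)/(22.2930600) = 2.9809984

2.98100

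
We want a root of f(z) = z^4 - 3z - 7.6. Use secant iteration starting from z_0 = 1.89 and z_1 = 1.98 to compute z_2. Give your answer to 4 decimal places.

f(1.89) = -0.510102, f(1.98) = 1.829536
z_2 = 1.980000 − 1.829536·(1.980000 − 1.890000) / (1.829536 − (-0.510102)) = 1.980000 − (0.164658)/(2.339638) = 1.909622

1.9096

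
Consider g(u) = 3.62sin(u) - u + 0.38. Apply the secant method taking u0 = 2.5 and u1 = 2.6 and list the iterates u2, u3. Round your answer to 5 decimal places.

2.51161, 2.51187

g(2.5) = 0.0464692, g(2.6) = -0.3538850
u2 = 2.6000000 − (-0.3538850)·(2.6000000 − 2.5000000) / (-0.3538850 − 0.0464692) = 2.6000000 − (-0.0353885)/(-0.4003542) = 2.5116070
g(2.5116070) = 0.0010550
u3 = 2.5116070 − 0.0010550·(2.5116070 − 2.6000000) / (0.0010550 − (-0.3538850)) = 2.5116070 − (-0.0000933)/(0.3549400) = 2.5118697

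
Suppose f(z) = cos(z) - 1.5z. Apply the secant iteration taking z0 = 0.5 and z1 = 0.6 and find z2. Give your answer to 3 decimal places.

f(0.5) = 0.12758, f(0.6) = -0.07466
z2 = 0.60000 − (-0.07466)·(0.60000 − 0.50000) / (-0.07466 − 0.12758) = 0.60000 − (-0.00747)/(-0.20225) = 0.56308

0.563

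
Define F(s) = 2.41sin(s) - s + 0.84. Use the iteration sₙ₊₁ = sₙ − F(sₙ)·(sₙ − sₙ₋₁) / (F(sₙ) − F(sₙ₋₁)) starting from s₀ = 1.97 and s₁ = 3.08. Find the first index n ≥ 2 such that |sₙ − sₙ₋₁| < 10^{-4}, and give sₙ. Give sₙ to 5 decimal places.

F(1.97) = 1.0905036, F(3.08) = -2.0916555
s₂ = 3.0800000 − (-2.0916555)·(1.1100000)/(-3.1821592) = 2.3503892;  |Δ| = 0.7296108
F(2.3503892) = 0.2036023
s₃ = 2.3503892 − 0.2036023·(-0.7296108)/(2.2952578) = 2.4151098;  |Δ| = 0.0647206
F(2.4151098) = 0.0257198
s₄ = 2.4151098 − 0.0257198·(0.0647206)/(-0.1778825) = 2.4244676;  |Δ| = 0.0093578
F(2.4244676) = -0.0005662
s₅ = 2.4244676 − (-0.0005662)·(0.0093578)/(-0.0262860) = 2.4242661;  |Δ| = 0.0002016
F(2.4242661) = 0.0000015
s₆ = 2.4242661 − 0.0000015·(-0.0002016)/(0.0005677) = 2.4242666;  |Δ| = 0.0000005
|s₆ − s₅| = 0.0000005 < 10^{-4}

n = 6, sₙ = 2.42427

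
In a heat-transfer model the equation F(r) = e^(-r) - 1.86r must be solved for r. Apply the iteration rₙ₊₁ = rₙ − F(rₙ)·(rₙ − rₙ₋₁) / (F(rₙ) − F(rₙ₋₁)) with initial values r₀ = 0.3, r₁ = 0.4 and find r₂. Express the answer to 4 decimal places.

0.3713

F(0.3) = 0.182818, F(0.4) = -0.073680
r₂ = 0.400000 − (-0.073680)·(0.400000 − 0.300000) / (-0.073680 − 0.182818) = 0.400000 − (-0.007368)/(-0.256498) = 0.371275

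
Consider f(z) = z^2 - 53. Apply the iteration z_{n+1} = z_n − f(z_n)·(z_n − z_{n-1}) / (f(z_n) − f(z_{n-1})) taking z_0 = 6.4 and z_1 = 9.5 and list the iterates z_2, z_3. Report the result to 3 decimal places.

7.157, 7.264

f(6.4) = -12.04000, f(9.5) = 37.25000
z_2 = 9.50000 − 37.25000·(9.50000 − 6.40000) / (37.25000 − (-12.04000)) = 9.50000 − (115.47500)/(49.29000) = 7.15723
f(7.15723) = -1.77402
z_3 = 7.15723 − (-1.77402)·(7.15723 − 9.50000) / (-1.77402 − 37.25000) = 7.15723 − (4.15612)/(-39.02402) = 7.26373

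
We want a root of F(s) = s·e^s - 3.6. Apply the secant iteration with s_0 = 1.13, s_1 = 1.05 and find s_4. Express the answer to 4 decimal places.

1.1453

F(1.13) = -0.101908, F(1.05) = -0.599466
s_2 = 1.050000 − (-0.599466)·(1.050000 − 1.130000) / (-0.599466 − (-0.101908)) = 1.050000 − (0.047957)/(-0.497558) = 1.146385
F(1.146385) = 0.007443
s_3 = 1.146385 − 0.007443·(1.146385 − 1.050000) / (0.007443 − (-0.599466)) = 1.146385 − (0.000717)/(0.606909) = 1.145203
F(1.145203) = -0.000534
s_4 = 1.145203 − (-0.000534)·(1.145203 − 1.146385) / (-0.000534 − 0.007443) = 1.145203 − (0.000001)/(-0.007977) = 1.145282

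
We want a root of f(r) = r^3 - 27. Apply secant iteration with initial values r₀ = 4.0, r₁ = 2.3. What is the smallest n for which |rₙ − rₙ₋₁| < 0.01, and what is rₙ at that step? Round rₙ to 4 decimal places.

n = 5, rₙ = 2.9999

f(4.0) = 37.000000, f(2.3) = -14.833000
r₂ = 2.300000 − (-14.833000)·(-1.700000)/(-51.833000) = 2.786487;  |Δ| = 0.486487
f(2.786487) = -5.364286
r₃ = 2.786487 − (-5.364286)·(0.486487)/(9.468714) = 3.062096;  |Δ| = 0.275608
f(3.062096) = 1.711528
r₄ = 3.062096 − 1.711528·(0.275608)/(7.075814) = 2.995430;  |Δ| = 0.066665
f(2.995430) = -0.123191
r₅ = 2.995430 − (-0.123191)·(-0.066665)/(-1.834719) = 2.999907;  |Δ| = 0.004476
|r₅ − r₄| = 0.004476 < 0.01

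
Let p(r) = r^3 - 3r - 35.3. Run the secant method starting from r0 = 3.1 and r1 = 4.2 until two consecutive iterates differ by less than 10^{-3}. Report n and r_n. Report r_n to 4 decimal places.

n = 5, r_n = 3.5844

p(3.1) = -14.809000, p(4.2) = 26.188000
r2 = 4.200000 − 26.188000·(1.100000)/(40.997000) = 3.497344;  |Δ| = 0.702656
p(3.497344) = -3.014576
r3 = 3.497344 − (-3.014576)·(-0.702656)/(-29.202576) = 3.569879;  |Δ| = 0.072535
p(3.569879) = -0.514978
r4 = 3.569879 − (-0.514978)·(0.072535)/(2.499597) = 3.584823;  |Δ| = 0.014944
p(3.584823) = 0.013925
r5 = 3.584823 − 0.013925·(0.014944)/(0.528904) = 3.584429;  |Δ| = 0.000393
|r5 − r4| = 0.000393 < 10^{-3}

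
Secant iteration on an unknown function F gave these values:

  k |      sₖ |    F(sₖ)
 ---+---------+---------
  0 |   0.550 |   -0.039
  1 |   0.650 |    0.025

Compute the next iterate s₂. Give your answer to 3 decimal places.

s₂ = 0.650 − 0.025·(0.650 − 0.550) / (0.025 − (-0.039))
   = 0.650 − (0.00250)/(0.06400) = 0.61094

0.611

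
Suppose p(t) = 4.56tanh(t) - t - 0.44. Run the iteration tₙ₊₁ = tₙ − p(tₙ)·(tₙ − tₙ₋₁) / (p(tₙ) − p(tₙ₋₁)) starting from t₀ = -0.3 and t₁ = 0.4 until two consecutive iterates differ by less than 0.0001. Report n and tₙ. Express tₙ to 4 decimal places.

n = 5, tₙ = 0.1244

p(-0.3) = -1.468386, p(0.4) = 0.892567
t₂ = 0.400000 − 0.892567·(0.700000)/(2.360953) = 0.135362;  |Δ| = 0.264638
p(0.135362) = 0.038147
t₃ = 0.135362 − 0.038147·(-0.264638)/(-0.854420) = 0.123547;  |Δ| = 0.011815
p(0.123547) = -0.003022
t₄ = 0.123547 − (-0.003022)·(-0.011815)/(-0.041169) = 0.124414;  |Δ| = 0.000867
p(0.124414) = 0.000005
t₅ = 0.124414 − 0.000005·(0.000867)/(0.003027) = 0.124413;  |Δ| = 0.000002
|t₅ − t₄| = 0.000002 < 0.0001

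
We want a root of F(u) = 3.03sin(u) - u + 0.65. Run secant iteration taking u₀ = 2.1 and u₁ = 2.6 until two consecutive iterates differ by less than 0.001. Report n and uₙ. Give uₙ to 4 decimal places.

n = 4, uₙ = 2.4893

F(2.1) = 1.165524, F(2.6) = -0.388031
u₂ = 2.600000 − (-0.388031)·(0.500000)/(-1.553555) = 2.475115;  |Δ| = 0.124885
F(2.475115) = 0.048095
u₃ = 2.475115 − 0.048095·(-0.124885)/(0.436126) = 2.488887;  |Δ| = 0.013772
F(2.488887) = 0.001347
u₄ = 2.488887 − 0.001347·(0.013772)/(-0.046748) = 2.489284;  |Δ| = 0.000397
|u₄ − u₃| = 0.000397 < 0.001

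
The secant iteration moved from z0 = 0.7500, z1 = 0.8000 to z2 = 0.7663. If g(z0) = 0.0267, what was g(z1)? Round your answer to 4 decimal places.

The secant line through (0.7500, 0.0267) and (0.8000, g(z1)) crosses zero at z2 = 0.7663.
So (0.7500, 0.0267), (0.8000, g(z1)), (0.7663, 0) are collinear:
g(z1) = 0.0267 · (0.8000 − 0.7663) / (0.7500 − 0.7663) = 0.0267 · (0.033700)/(-0.016300) = -0.055202

-0.0552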